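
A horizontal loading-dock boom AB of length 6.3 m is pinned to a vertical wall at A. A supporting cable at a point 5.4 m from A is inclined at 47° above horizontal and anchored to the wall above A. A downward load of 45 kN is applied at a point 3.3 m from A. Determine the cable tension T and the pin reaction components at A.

ΣM about A: T·sin47°·5.4 − 45·3.3 = 0 → T = 148.5/(5.4·0.731354) = 37.6015 ≈ 37.60 kN.
ΣF_x = 0: A_x − T·cos47° = 0 → A_x = 37.6015 × 0.681998 = 25.64 kN.
ΣF_y = 0: A_y + T·sin47° − 45 = 0 → A_y = 45 − 37.6015 × 0.731354 = 17.50 kN.

T = 37.60 kN, A_x = 25.64 kN, A_y = 17.50 kN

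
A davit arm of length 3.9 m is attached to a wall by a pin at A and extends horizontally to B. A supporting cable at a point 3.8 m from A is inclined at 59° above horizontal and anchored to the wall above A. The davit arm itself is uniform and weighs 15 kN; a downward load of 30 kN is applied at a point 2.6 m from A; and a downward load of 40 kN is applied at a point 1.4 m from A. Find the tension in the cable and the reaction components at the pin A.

ΣM about A: T·sin59°·3.8 − 15·1.95 − 30·2.6 − 40·1.4 = 0 → T = 163.25/(3.8·0.857167) = 50.1192 ≈ 50.12 kN.
ΣF_x = 0: A_x − T·cos59° = 0 → A_x = 50.1192 × 0.515038 = 25.81 kN.
ΣF_y = 0: A_y + T·sin59° − 15 − 30 − 40 = 0 → A_y = 85 − 50.1192 × 0.857167 = 42.04 kN.

T = 50.12 kN, A_x = 25.81 kN, A_y = 42.04 kN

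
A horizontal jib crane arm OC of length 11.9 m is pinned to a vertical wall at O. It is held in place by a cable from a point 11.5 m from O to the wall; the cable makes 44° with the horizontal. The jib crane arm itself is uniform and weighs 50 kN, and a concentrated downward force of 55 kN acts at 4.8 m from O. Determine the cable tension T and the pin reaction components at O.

T = 70.29 kN, O_x = 50.56 kN, O_y = 56.17 kN

ΣM about O: T·sin44°·11.5 − 50·5.95 − 55·4.8 = 0 → T = 561.5/(11.5·0.694658) = 70.288 ≈ 70.29 kN.
ΣF_x = 0: O_x − T·cos44° = 0 → O_x = 70.288 × 0.71934 = 50.56 kN.
ΣF_y = 0: O_y + T·sin44° − 50 − 55 = 0 → O_y = 105 − 70.288 × 0.694658 = 56.17 kN.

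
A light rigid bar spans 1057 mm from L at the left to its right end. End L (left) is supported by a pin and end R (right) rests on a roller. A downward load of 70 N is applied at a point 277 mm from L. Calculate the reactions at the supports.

Moments about L: R_y·1057 − 70·277 = 0 → R_y = 19390/1057 = 18.3444 ≈ 18.34 N.
ΣF_y = 0: L_y + 18.3444 − 70 = 0 → L_y = 51.66 N.
ΣF_x = 0: no horizontal applied forces, so L_x = 0.

L_x = 0, L_y = 51.66 N, R_y = 18.34 N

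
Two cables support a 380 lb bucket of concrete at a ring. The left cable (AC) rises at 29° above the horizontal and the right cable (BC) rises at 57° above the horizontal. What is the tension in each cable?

T_AC = 207.5 lb, T_BC = 333.2 lb

ΣF_x = 0: −T_AC·cos29° + T_BC·cos57° = 0 → T_BC = 1.60587·T_AC.
ΣF_y = 0: T_AC·sin29° + T_BC·sin57° = 380.
Substitute: T_AC·(0.48481 + 1.60587·0.838671) = 380 → T_AC = 207.468 ≈ 207.5 lb.
Then T_BC = 1.60587 × 207.468 = 333.2 lb.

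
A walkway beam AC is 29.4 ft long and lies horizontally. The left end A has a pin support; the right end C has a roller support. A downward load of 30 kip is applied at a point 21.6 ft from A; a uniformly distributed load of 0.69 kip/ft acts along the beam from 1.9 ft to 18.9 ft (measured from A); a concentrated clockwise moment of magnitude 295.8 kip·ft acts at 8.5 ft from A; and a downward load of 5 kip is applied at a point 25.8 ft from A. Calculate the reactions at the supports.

Resultant of the distributed load: 0.69 × 17 = 11.73 kip at 10.4 ft from A.
Taking moments about A: C_y·29.4 − 30·21.6 − (0.69·17)·10.4 − 295.8 − 5·25.8 = 0 → C_y = 1194.792/29.4 = 40.6392 ≈ 40.64 kip.
ΣF_y = 0: A_y + 40.6392 − 30 − 0.69·17 − 5 = 0 → A_y = 6.091 kip.
ΣF_x = 0: no horizontal applied forces, so A_x = 0.

A_x = 0, A_y = 6.091 kip, C_y = 40.64 kip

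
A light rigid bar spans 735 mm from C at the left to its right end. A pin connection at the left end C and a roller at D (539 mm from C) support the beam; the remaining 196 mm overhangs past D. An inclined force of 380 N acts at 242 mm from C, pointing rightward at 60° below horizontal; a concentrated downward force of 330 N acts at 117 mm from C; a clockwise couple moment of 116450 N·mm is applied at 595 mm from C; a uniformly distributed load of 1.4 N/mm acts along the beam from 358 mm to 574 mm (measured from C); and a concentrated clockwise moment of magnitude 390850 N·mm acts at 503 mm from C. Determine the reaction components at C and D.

C_x = -190.0 N, C_y = -460.5 N, D_y = 1422 N

Resultant of the distributed load: 1.4 × 216 = 302.4 N at 466 mm from C.
Taking moments about C: D_y·539 − 380·sin60°·242 − 330·117 − 116450 − (1.4·216)·466 − 390850 = 0 → D_y = 766468/539 = 1422.02 ≈ 1422 N.
ΣF_y = 0: C_y + 1422.02 − 380·sin60° − 330 − 1.4·216 = 0 → C_y = -460.5 N.
ΣF_x = 0: C_x + 380·cos60° = 0 → C_x = -190.0 N.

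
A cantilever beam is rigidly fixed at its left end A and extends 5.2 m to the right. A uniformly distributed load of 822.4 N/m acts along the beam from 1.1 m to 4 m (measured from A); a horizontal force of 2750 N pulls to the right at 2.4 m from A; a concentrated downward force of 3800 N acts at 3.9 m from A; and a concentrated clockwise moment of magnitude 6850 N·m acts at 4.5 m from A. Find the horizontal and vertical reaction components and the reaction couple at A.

Resultant of the distributed load: 822.4 × 2.9 = 2384.96 N at 2.55 m from A.
ΣF_x = 0: A_x + 2750 = 0 → A_x = -2750 N.
ΣF_y = 0: A_y − 822.4·2.9 − 3800 = 0 → A_y = 6185 N.
ΣM about A: M_A − (822.4·2.9)·2.55 − 3800·3.9 − 6850 = 0 → M_A = 27750 N·m.

A_x = -2750 N, A_y = 6185 N, M_A = 27750 N·m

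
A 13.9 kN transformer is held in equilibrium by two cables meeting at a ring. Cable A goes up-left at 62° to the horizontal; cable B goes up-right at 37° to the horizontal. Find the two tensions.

T_A = 11.24 kN, T_B = 6.607 kN

ΣF_x = 0: −T_A·cos62° + T_B·cos37° = 0 → T_B = 0.587842·T_A.
ΣF_y = 0: T_A·sin62° + T_B·sin37° = 13.9.
Substitute: T_A·(0.882948 + 0.587842·0.601815) = 13.9 → T_A = 11.2394 ≈ 11.24 kN.
Then T_B = 0.587842 × 11.2394 = 6.607 kN.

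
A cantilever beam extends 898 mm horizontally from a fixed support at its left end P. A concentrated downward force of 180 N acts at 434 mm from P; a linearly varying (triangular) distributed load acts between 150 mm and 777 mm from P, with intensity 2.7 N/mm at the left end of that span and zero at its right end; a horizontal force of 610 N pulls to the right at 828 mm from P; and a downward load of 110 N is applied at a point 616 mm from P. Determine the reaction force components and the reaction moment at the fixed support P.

Resultant of the triangular load: ½ × 2.7 × 627 = 846.45 N, acting at 359 mm from P (one-third of the span from the peak).
ΣF_x = 0: P_x + 610 = 0 → P_x = -610.0 N.
ΣF_y = 0: P_y − 180 − ½·2.7·627 − 110 = 0 → P_y = 1136 N.
ΣM about P: M_P − 180·434 − (½·2.7·627)·359 − 110·616 = 0 → M_P = 449800 N·mm.

P_x = -610.0 N, P_y = 1136 N, M_P = 449800 N·mm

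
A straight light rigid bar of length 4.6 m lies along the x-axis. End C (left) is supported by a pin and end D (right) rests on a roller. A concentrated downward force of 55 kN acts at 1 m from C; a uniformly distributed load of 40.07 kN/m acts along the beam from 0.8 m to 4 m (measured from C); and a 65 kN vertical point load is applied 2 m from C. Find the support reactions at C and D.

C_x = 0, C_y = 141.1 kN, D_y = 107.1 kN

Resultant of the distributed load: 40.07 × 3.2 = 128.224 kN at 2.4 m from C.
Taking moments about C: D_y·4.6 − 55·1 − (40.07·3.2)·2.4 − 65·2 = 0 → D_y = 492.7376/4.6 = 107.117 ≈ 107.1 kN.
ΣF_y = 0: C_y + 107.117 − 55 − 40.07·3.2 − 65 = 0 → C_y = 141.1 kN.
ΣF_x = 0: no horizontal applied forces, so C_x = 0.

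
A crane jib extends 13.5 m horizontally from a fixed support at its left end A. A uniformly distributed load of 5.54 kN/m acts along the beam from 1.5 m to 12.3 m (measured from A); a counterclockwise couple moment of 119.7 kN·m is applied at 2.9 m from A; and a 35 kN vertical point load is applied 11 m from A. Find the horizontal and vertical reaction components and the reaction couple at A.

Resultant of the distributed load: 5.54 × 10.8 = 59.832 kN at 6.9 m from A.
ΣF_x = 0: A_x = 0.
ΣF_y = 0: A_y − 5.54·10.8 − 35 = 0 → A_y = 94.83 kN.
ΣM about A: M_A − (5.54·10.8)·6.9 + 119.7 − 35·11 = 0 → M_A = 678.1 kN·m.

A_x = 0, A_y = 94.83 kN, M_A = 678.1 kN·m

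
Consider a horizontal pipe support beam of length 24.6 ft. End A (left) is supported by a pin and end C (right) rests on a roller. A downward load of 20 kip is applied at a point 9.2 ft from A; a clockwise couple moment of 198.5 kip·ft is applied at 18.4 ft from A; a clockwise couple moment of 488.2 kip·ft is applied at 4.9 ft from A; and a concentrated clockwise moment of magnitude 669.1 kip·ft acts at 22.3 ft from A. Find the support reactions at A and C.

A_x = 0, A_y = -42.59 kip, C_y = 62.59 kip

Taking moments about A: C_y·24.6 − 20·9.2 − 198.5 − 488.2 − 669.1 = 0 → C_y = 1539.8/24.6 = 62.5935 ≈ 62.59 kip.
ΣF_y = 0: A_y + 62.5935 − 20 = 0 → A_y = -42.59 kip.
ΣF_x = 0: no horizontal applied forces, so A_x = 0.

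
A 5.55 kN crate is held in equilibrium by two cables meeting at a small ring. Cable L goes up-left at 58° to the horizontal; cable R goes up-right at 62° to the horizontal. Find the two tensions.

ΣF_x = 0: −T_L·cos58° + T_R·cos62° = 0 → T_R = 1.12876·T_L.
ΣF_y = 0: T_L·sin58° + T_R·sin62° = 5.55.
Substitute: T_L·(0.848048 + 1.12876·0.882948) = 5.55 → T_L = 3.00864 ≈ 3.009 kN.
Then T_R = 1.12876 × 3.00864 = 3.396 kN.

T_L = 3.009 kN, T_R = 3.396 kN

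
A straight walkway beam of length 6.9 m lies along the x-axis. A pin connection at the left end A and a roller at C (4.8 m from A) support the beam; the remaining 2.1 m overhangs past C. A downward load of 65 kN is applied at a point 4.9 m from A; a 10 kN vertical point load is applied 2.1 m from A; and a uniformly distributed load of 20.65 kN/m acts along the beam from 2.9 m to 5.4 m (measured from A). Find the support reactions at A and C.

Resultant of the distributed load: 20.65 × 2.5 = 51.625 kN at 4.15 m from A.
ΣM about A: C_y·4.8 − 65·4.9 − 10·2.1 − (20.65·2.5)·4.15 = 0 → C_y = 553.74375/4.8 = 115.363 ≈ 115.4 kN.
ΣF_y = 0: A_y + 115.363 − 65 − 10 − 20.65·2.5 = 0 → A_y = 11.26 kN.
ΣF_x = 0: no horizontal applied forces, so A_x = 0.

A_x = 0, A_y = 11.26 kN, C_y = 115.4 kN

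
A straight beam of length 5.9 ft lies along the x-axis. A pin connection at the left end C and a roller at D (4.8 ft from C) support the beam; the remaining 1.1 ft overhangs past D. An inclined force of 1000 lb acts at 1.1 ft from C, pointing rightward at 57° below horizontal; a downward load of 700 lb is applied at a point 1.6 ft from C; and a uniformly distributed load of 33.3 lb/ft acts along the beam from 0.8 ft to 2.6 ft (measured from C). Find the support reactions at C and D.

C_x = -544.6 lb, C_y = 1152 lb, D_y = 446.8 lb

Resultant of the distributed load: 33.3 × 1.8 = 59.94 lb at 1.7 ft from C.
ΣM about C: D_y·4.8 − 1000·sin57°·1.1 − 700·1.6 − (33.3·1.8)·1.7 = 0 → D_y = 2144.44/4.8 = 446.758 ≈ 446.8 lb.
ΣF_y = 0: C_y + 446.758 − 1000·sin57° − 700 − 33.3·1.8 = 0 → C_y = 1152 lb.
ΣF_x = 0: C_x + 1000·cos57° = 0 → C_x = -544.6 lb.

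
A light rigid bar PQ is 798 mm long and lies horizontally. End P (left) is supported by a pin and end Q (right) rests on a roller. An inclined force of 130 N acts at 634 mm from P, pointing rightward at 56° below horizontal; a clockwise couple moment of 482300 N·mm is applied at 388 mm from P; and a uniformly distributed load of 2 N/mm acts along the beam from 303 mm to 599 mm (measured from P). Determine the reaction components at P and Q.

Resultant of the distributed load: 2 × 296 = 592 N at 451 mm from P.
ΣM about P: Q_y·798 − 130·sin56°·634 − 482300 − (2·296)·451 = 0 → Q_y = 817621/798 = 1024.59 ≈ 1025 N.
ΣF_y = 0: P_y + 1024.59 − 130·sin56° − 2·296 = 0 → P_y = -324.8 N.
ΣF_x = 0: P_x + 130·cos56° = 0 → P_x = -72.70 N.

P_x = -72.70 N, P_y = -324.8 N, Q_y = 1025 N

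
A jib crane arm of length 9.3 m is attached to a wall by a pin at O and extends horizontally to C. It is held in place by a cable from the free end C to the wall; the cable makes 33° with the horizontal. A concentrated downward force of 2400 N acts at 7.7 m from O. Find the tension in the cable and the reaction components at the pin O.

T = 3648 N, O_x = 3060 N, O_y = 412.9 N

ΣM about O: T·sin33°·9.3 − 2400·7.7 = 0 → T = 18480/(9.3·0.544639) = 3648.47 ≈ 3648 N.
ΣF_x = 0: O_x − T·cos33° = 0 → O_x = 3648.47 × 0.838671 = 3060 N.
ΣF_y = 0: O_y + T·sin33° − 2400 = 0 → O_y = 2400 − 3648.47 × 0.544639 = 412.9 N.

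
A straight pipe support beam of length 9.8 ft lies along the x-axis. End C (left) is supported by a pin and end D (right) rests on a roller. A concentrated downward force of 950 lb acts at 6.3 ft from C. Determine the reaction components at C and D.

Taking moments about C: D_y·9.8 − 950·6.3 = 0 → D_y = 5985/9.8 = 610.714 ≈ 610.7 lb.
ΣF_y = 0: C_y + 610.714 − 950 = 0 → C_y = 339.3 lb.
ΣF_x = 0: no horizontal applied forces, so C_x = 0.

C_x = 0, C_y = 339.3 lb, D_y = 610.7 lb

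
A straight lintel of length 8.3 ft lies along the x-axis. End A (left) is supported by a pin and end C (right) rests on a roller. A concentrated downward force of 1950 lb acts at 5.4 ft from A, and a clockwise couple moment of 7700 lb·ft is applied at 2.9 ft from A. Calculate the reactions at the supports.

A_x = 0, A_y = -246.4 lb, C_y = 2196 lb

ΣM about A: C_y·8.3 − 1950·5.4 − 7700 = 0 → C_y = 18230/8.3 = 2196.39 ≈ 2196 lb.
ΣF_y = 0: A_y + 2196.39 − 1950 = 0 → A_y = -246.4 lb.
ΣF_x = 0: no horizontal applied forces, so A_x = 0.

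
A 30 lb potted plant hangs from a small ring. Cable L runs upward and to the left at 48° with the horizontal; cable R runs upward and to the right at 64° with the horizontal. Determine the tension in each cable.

ΣF_x = 0: −T_L·cos48° + T_R·cos64° = 0 → T_R = 1.5264·T_L.
ΣF_y = 0: T_L·sin48° + T_R·sin64° = 30.
Substitute: T_L·(0.743145 + 1.5264·0.898794) = 30 → T_L = 14.184 ≈ 14.18 lb.
Then T_R = 1.5264 × 14.184 = 21.65 lb.

T_L = 14.18 lb, T_R = 21.65 lb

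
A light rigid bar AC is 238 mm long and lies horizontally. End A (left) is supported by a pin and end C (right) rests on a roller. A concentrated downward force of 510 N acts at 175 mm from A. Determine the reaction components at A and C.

A_x = 0, A_y = 135.0 N, C_y = 375.0 N

Taking moments about A: C_y·238 − 510·175 = 0 → C_y = 89250/238 = 375.0 N.
ΣF_y = 0: A_y + 375 − 510 = 0 → A_y = 135.0 N.
ΣF_x = 0: no horizontal applied forces, so A_x = 0.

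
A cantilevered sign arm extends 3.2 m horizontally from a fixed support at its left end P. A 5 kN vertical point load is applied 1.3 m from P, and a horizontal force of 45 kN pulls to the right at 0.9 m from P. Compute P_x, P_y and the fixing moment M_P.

P_x = -45.00 kN, P_y = 5.000 kN, M_P = 6.500 kN·m

ΣF_x = 0: P_x + 45 = 0 → P_x = -45.00 kN.
ΣF_y = 0: P_y − 5 = 0 → P_y = 5.000 kN.
ΣM about P: M_P − 5·1.3 = 0 → M_P = 6.500 kN·m.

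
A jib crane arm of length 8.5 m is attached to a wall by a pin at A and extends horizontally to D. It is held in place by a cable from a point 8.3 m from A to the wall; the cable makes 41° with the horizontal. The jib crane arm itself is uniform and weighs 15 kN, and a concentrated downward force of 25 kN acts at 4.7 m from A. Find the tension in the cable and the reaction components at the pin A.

ΣM about A: T·sin41°·8.3 − 15·4.25 − 25·4.7 = 0 → T = 181.25/(8.3·0.656059) = 33.2856 ≈ 33.29 kN.
ΣF_x = 0: A_x − T·cos41° = 0 → A_x = 33.2856 × 0.75471 = 25.12 kN.
ΣF_y = 0: A_y + T·sin41° − 15 − 25 = 0 → A_y = 40 − 33.2856 × 0.656059 = 18.16 kN.

T = 33.29 kN, A_x = 25.12 kN, A_y = 18.16 kN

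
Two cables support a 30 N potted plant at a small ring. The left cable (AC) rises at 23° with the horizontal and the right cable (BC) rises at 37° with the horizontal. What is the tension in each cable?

T_AC = 27.67 N, T_BC = 31.89 N

ΣF_x = 0: −T_AC·cos23° + T_BC·cos37° = 0 → T_BC = 1.1526·T_AC.
ΣF_y = 0: T_AC·sin23° + T_BC·sin37° = 30.
Substitute: T_AC·(0.390731 + 1.1526·0.601815) = 30 → T_AC = 27.6655 ≈ 27.67 N.
Then T_BC = 1.1526 × 27.6655 = 31.89 N.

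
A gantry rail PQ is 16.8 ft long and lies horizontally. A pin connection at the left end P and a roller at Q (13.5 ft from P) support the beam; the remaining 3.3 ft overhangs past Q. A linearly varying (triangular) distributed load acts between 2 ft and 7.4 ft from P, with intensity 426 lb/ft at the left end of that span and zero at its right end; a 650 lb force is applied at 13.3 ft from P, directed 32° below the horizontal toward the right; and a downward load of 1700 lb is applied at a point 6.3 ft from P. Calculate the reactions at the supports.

Resultant of the triangular load: ½ × 426 × 5.4 = 1150.2 lb, acting at 3.8 ft from P (one-third of the span from the peak).
Moments about P: Q_y·13.5 − (½·426·5.4)·3.8 − 650·sin32°·13.3 − 1700·6.3 = 0 → Q_y = 19661.9/13.5 = 1456.44 ≈ 1456 lb.
ΣF_y = 0: P_y + 1456.44 − ½·426·5.4 − 650·sin32° − 1700 = 0 → P_y = 1738 lb.
ΣF_x = 0: P_x + 650·cos32° = 0 → P_x = -551.2 lb.

P_x = -551.2 lb, P_y = 1738 lb, Q_y = 1456 lb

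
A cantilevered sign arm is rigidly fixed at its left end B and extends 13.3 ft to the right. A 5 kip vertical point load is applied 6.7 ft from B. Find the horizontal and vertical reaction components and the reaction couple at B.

ΣF_x = 0: B_x = 0.
ΣF_y = 0: B_y − 5 = 0 → B_y = 5.000 kip.
ΣM about B: M_B − 5·6.7 = 0 → M_B = 33.50 kip·ft.

B_x = 0, B_y = 5.000 kip, M_B = 33.50 kip·ft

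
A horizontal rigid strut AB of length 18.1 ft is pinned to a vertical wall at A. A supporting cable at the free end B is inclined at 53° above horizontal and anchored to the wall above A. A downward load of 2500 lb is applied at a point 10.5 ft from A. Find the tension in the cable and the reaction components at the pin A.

ΣM about A: T·sin53°·18.1 − 2500·10.5 = 0 → T = 26250/(18.1·0.798636) = 1815.94 ≈ 1816 lb.
ΣF_x = 0: A_x − T·cos53° = 0 → A_x = 1815.94 × 0.601815 = 1093 lb.
ΣF_y = 0: A_y + T·sin53° − 2500 = 0 → A_y = 2500 − 1815.94 × 0.798636 = 1050 lb.

T = 1816 lb, A_x = 1093 lb, A_y = 1050 lb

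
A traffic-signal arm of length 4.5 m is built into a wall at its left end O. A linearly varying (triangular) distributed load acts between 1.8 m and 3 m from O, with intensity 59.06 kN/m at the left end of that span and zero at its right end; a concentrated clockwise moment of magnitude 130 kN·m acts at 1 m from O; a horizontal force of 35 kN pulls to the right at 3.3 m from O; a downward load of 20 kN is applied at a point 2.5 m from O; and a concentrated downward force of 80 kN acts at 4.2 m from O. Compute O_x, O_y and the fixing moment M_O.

Resultant of the triangular load: ½ × 59.06 × 1.2 = 35.436 kN, acting at 2.2 m from O (one-third of the span from the peak).
ΣF_x = 0: O_x + 35 = 0 → O_x = -35.00 kN.
ΣF_y = 0: O_y − ½·59.06·1.2 − 20 − 80 = 0 → O_y = 135.4 kN.
ΣM about O: M_O − (½·59.06·1.2)·2.2 − 130 − 20·2.5 − 80·4.2 = 0 → M_O = 594.0 kN·m.

O_x = -35.00 kN, O_y = 135.4 kN, M_O = 594.0 kN·m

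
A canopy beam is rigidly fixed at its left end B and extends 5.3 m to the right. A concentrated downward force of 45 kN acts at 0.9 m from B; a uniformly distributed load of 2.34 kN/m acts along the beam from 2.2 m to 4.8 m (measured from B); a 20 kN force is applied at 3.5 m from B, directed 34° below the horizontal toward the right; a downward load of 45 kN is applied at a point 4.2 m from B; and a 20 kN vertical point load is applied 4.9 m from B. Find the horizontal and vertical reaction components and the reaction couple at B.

Resultant of the distributed load: 2.34 × 2.6 = 6.084 kN at 3.5 m from B.
ΣF_x = 0: B_x + 20·cos34° = 0 → B_x = -16.58 kN.
ΣF_y = 0: B_y − 45 − 2.34·2.6 − 20·sin34° − 45 − 20 = 0 → B_y = 127.3 kN.
ΣM about B: M_B − 45·0.9 − (2.34·2.6)·3.5 − 20·sin34°·3.5 − 45·4.2 − 20·4.9 = 0 → M_B = 387.9 kN·m.

B_x = -16.58 kN, B_y = 127.3 kN, M_B = 387.9 kN·m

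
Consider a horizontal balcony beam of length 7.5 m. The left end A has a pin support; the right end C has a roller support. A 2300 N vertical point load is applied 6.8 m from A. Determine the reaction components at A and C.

A_x = 0, A_y = 214.7 N, C_y = 2085 N

ΣM about A: C_y·7.5 − 2300·6.8 = 0 → C_y = 15640/7.5 = 2085.33 ≈ 2085 N.
ΣF_y = 0: A_y + 2085.33 − 2300 = 0 → A_y = 214.7 N.
ΣF_x = 0: no horizontal applied forces, so A_x = 0.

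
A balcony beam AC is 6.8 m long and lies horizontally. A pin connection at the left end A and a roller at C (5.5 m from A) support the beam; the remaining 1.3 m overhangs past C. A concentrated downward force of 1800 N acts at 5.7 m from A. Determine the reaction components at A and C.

ΣM about A: C_y·5.5 − 1800·5.7 = 0 → C_y = 10260/5.5 = 1865.45 ≈ 1865 N.
ΣF_y = 0: A_y + 1865.45 − 1800 = 0 → A_y = -65.45 N.
ΣF_x = 0: no horizontal applied forces, so A_x = 0.

A_x = 0, A_y = -65.45 N, C_y = 1865 N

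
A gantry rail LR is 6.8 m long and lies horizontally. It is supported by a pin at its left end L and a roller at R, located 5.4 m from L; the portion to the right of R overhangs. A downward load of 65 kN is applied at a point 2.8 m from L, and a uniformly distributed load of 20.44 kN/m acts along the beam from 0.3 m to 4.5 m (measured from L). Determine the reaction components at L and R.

Resultant of the distributed load: 20.44 × 4.2 = 85.848 kN at 2.4 m from L.
ΣM about L: R_y·5.4 − 65·2.8 − (20.44·4.2)·2.4 = 0 → R_y = 388.0352/5.4 = 71.8584 ≈ 71.86 kN.
ΣF_y = 0: L_y + 71.8584 − 65 − 20.44·4.2 = 0 → L_y = 78.99 kN.
ΣF_x = 0: no horizontal applied forces, so L_x = 0.

L_x = 0, L_y = 78.99 kN, R_y = 71.86 kN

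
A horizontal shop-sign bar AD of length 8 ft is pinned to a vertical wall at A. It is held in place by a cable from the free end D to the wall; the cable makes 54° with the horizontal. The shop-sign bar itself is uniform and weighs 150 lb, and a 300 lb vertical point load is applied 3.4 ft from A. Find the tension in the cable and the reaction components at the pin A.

ΣM about A: T·sin54°·8 − 150·4 − 300·3.4 = 0 → T = 1620/(8·0.809017) = 250.304 ≈ 250.3 lb.
ΣF_x = 0: A_x − T·cos54° = 0 → A_x = 250.304 × 0.587785 = 147.1 lb.
ΣF_y = 0: A_y + T·sin54° − 150 − 300 = 0 → A_y = 450 − 250.304 × 0.809017 = 247.5 lb.

T = 250.3 lb, A_x = 147.1 lb, A_y = 247.5 lb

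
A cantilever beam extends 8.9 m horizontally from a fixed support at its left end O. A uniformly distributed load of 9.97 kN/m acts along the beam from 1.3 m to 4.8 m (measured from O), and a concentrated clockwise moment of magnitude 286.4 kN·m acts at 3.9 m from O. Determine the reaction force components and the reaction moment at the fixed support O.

Resultant of the distributed load: 9.97 × 3.5 = 34.895 kN at 3.05 m from O.
ΣF_x = 0: O_x = 0.
ΣF_y = 0: O_y − 9.97·3.5 = 0 → O_y = 34.90 kN.
ΣM about O: M_O − (9.97·3.5)·3.05 − 286.4 = 0 → M_O = 392.8 kN·m.

O_x = 0, O_y = 34.90 kN, M_O = 392.8 kN·m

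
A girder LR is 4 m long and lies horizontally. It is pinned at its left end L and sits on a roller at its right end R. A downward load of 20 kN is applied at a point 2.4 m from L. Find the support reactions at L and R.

L_x = 0, L_y = 8.000 kN, R_y = 12.00 kN

ΣM about L: R_y·4 − 20·2.4 = 0 → R_y = 48/4 = 12.00 kN.
ΣF_y = 0: L_y + 12 − 20 = 0 → L_y = 8.000 kN.
ΣF_x = 0: no horizontal applied forces, so L_x = 0.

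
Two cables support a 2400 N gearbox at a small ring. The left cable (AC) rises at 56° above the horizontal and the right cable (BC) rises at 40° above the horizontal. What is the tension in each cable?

ΣF_x = 0: −T_AC·cos56° + T_BC·cos40° = 0 → T_BC = 0.729974·T_AC.
ΣF_y = 0: T_AC·sin56° + T_BC·sin40° = 2400.
Substitute: T_AC·(0.829038 + 0.729974·0.642788) = 2400 → T_AC = 1848.63 ≈ 1849 N.
Then T_BC = 0.729974 × 1848.63 = 1349 N.

T_AC = 1849 N, T_BC = 1349 N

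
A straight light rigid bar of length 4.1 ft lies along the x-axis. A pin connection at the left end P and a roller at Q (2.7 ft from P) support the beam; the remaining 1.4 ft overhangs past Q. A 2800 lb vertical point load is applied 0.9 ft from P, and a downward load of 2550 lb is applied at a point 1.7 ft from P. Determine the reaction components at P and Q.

Taking moments about P: Q_y·2.7 − 2800·0.9 − 2550·1.7 = 0 → Q_y = 6855/2.7 = 2538.89 ≈ 2539 lb.
ΣF_y = 0: P_y + 2538.89 − 2800 − 2550 = 0 → P_y = 2811 lb.
ΣF_x = 0: no horizontal applied forces, so P_x = 0.

P_x = 0, P_y = 2811 lb, Q_y = 2539 lb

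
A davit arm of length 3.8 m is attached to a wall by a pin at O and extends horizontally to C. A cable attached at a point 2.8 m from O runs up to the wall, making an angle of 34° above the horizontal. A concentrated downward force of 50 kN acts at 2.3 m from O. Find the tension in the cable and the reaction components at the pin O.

ΣM about O: T·sin34°·2.8 − 50·2.3 = 0 → T = 115/(2.8·0.559193) = 73.4477 ≈ 73.45 kN.
ΣF_x = 0: O_x − T·cos34° = 0 → O_x = 73.4477 × 0.829038 = 60.89 kN.
ΣF_y = 0: O_y + T·sin34° − 50 = 0 → O_y = 50 − 73.4477 × 0.559193 = 8.929 kN.

T = 73.45 kN, O_x = 60.89 kN, O_y = 8.929 kN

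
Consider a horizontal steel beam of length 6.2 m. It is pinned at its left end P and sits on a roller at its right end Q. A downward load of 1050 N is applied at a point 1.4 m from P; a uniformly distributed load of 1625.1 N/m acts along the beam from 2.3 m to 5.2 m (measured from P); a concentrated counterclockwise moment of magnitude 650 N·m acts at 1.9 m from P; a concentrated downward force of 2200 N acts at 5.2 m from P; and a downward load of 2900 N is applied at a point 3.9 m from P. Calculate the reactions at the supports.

P_x = 0, P_y = 4211 N, Q_y = 6652 N

Resultant of the distributed load: 1625.1 × 2.9 = 4712.79 N at 3.75 m from P.
Moments about P: Q_y·6.2 − 1050·1.4 − (1625.1·2.9)·3.75 + 650 − 2200·5.2 − 2900·3.9 = 0 → Q_y = 41242.9625/6.2 = 6652.09 ≈ 6652 N.
ΣF_y = 0: P_y + 6652.09 − 1050 − 1625.1·2.9 − 2200 − 2900 = 0 → P_y = 4211 N.
ΣF_x = 0: no horizontal applied forces, so P_x = 0.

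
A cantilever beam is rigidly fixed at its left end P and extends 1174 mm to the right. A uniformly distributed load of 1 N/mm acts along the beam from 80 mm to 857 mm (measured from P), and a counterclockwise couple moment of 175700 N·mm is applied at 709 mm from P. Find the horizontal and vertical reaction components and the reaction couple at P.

P_x = 0, P_y = 777.0 N, M_P = 188300 N·mm

Resultant of the distributed load: 1 × 777 = 777 N at 468.5 mm from P.
ΣF_x = 0: P_x = 0.
ΣF_y = 0: P_y − 1·777 = 0 → P_y = 777.0 N.
ΣM about P: M_P − (1·777)·468.5 + 175700 = 0 → M_P = 188300 N·mm.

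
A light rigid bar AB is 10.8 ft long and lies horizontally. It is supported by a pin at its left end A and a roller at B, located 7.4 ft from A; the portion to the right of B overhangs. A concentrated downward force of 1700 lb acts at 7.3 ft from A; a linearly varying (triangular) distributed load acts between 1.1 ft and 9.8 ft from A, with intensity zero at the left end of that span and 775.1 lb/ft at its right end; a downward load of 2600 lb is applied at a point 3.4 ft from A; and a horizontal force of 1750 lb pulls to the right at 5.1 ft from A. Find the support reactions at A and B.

Resultant of the triangular load: ½ × 775.1 × 8.7 = 3371.685 lb, acting at 6.9 ft from A (one-third of the span from the peak).
ΣM about A: B_y·7.4 − 1700·7.3 − (½·775.1·8.7)·6.9 − 2600·3.4 = 0 → B_y = 44514.6265/7.4 = 6015.49 ≈ 6015 lb.
ΣF_y = 0: A_y + 6015.49 − 1700 − ½·775.1·8.7 − 2600 = 0 → A_y = 1656 lb.
ΣF_x = 0: A_x + 1750 = 0 → A_x = -1750 lb.

A_x = -1750 lb, A_y = 1656 lb, B_y = 6015 lb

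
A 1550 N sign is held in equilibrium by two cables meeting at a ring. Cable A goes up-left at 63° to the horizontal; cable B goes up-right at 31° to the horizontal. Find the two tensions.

T_A = 1332 N, T_B = 705.4 N

ΣF_x = 0: −T_A·cos63° + T_B·cos31° = 0 → T_B = 0.52964·T_A.
ΣF_y = 0: T_A·sin63° + T_B·sin31° = 1550.
Substitute: T_A·(0.891007 + 0.52964·0.515038) = 1550 → T_A = 1331.85 ≈ 1332 N.
Then T_B = 0.52964 × 1331.85 = 705.4 N.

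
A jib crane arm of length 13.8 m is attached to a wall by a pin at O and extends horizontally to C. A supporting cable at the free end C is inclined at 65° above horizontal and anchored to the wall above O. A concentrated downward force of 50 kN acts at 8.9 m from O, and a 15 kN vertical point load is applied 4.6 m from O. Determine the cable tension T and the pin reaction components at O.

T = 41.10 kN, O_x = 17.37 kN, O_y = 27.75 kN

ΣM about O: T·sin65°·13.8 − 50·8.9 − 15·4.6 = 0 → T = 514/(13.8·0.906308) = 41.0968 ≈ 41.10 kN.
ΣF_x = 0: O_x − T·cos65° = 0 → O_x = 41.0968 × 0.422618 = 17.37 kN.
ΣF_y = 0: O_y + T·sin65° − 50 − 15 = 0 → O_y = 65 − 41.0968 × 0.906308 = 27.75 kN.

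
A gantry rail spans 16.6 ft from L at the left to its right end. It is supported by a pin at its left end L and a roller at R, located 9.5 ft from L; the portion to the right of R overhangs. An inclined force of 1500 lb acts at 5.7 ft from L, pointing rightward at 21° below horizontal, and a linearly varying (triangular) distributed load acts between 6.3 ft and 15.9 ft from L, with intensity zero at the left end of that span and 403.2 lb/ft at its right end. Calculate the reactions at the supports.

Resultant of the triangular load: ½ × 403.2 × 9.6 = 1935.36 lb, acting at 12.7 ft from L (one-third of the span from the peak).
Taking moments about L: R_y·9.5 − 1500·sin21°·5.7 − (½·403.2·9.6)·12.7 = 0 → R_y = 27643.1/9.5 = 2909.8 ≈ 2910 lb.
ΣF_y = 0: L_y + 2909.8 − 1500·sin21° − ½·403.2·9.6 = 0 → L_y = -436.9 lb.
ΣF_x = 0: L_x + 1500·cos21° = 0 → L_x = -1400 lb.

L_x = -1400 lb, L_y = -436.9 lb, R_y = 2910 lb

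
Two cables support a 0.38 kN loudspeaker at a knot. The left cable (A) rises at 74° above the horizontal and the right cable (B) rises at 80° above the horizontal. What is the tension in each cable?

T_A = 0.1505 kN, T_B = 0.2389 kN

ΣF_x = 0: −T_A·cos74° + T_B·cos80° = 0 → T_B = 1.58733·T_A.
ΣF_y = 0: T_A·sin74° + T_B·sin80° = 0.38.
Substitute: T_A·(0.961262 + 1.58733·0.984808) = 0.38 → T_A = 0.150526 ≈ 0.1505 kN.
Then T_B = 1.58733 × 0.150526 = 0.2389 kN.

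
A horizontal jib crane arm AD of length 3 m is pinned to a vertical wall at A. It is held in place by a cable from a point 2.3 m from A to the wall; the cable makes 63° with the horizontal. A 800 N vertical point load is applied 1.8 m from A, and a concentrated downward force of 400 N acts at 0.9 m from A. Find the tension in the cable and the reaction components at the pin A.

ΣM about A: T·sin63°·2.3 − 800·1.8 − 400·0.9 = 0 → T = 1800/(2.3·0.891007) = 878.342 ≈ 878.3 N.
ΣF_x = 0: A_x − T·cos63° = 0 → A_x = 878.342 × 0.45399 = 398.8 N.
ΣF_y = 0: A_y + T·sin63° − 800 − 400 = 0 → A_y = 1200 − 878.342 × 0.891007 = 417.4 N.

T = 878.3 N, A_x = 398.8 N, A_y = 417.4 N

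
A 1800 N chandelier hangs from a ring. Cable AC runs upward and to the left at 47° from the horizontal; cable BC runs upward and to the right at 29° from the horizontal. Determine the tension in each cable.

T_AC = 1623 N, T_BC = 1265 N

ΣF_x = 0: −T_AC·cos47° + T_BC·cos29° = 0 → T_BC = 0.779766·T_AC.
ΣF_y = 0: T_AC·sin47° + T_BC·sin29° = 1800.
Substitute: T_AC·(0.731354 + 0.779766·0.48481) = 1800 → T_AC = 1622.51 ≈ 1623 N.
Then T_BC = 0.779766 × 1622.51 = 1265 N.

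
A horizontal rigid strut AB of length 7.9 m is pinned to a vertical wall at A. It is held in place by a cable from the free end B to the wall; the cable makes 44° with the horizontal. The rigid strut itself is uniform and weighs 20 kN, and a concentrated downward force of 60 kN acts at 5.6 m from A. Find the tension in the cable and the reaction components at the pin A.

T = 75.62 kN, A_x = 54.40 kN, A_y = 27.47 kN

ΣM about A: T·sin44°·7.9 − 20·3.95 − 60·5.6 = 0 → T = 415/(7.9·0.694658) = 75.6223 ≈ 75.62 kN.
ΣF_x = 0: A_x − T·cos44° = 0 → A_x = 75.6223 × 0.71934 = 54.40 kN.
ΣF_y = 0: A_y + T·sin44° − 20 − 60 = 0 → A_y = 80 − 75.6223 × 0.694658 = 27.47 kN.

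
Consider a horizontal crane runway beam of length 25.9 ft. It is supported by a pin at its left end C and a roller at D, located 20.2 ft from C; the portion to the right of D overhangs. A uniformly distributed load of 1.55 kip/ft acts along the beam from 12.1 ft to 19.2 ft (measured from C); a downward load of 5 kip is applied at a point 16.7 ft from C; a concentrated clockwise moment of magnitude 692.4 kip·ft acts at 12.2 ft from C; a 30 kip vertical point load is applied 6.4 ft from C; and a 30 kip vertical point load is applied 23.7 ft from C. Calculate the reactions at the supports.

Resultant of the distributed load: 1.55 × 7.1 = 11.005 kip at 15.65 ft from C.
ΣM about C: D_y·20.2 − (1.55·7.1)·15.65 − 5·16.7 − 692.4 − 30·6.4 − 30·23.7 = 0 → D_y = 1851.12825/20.2 = 91.64 kip.
ΣF_y = 0: C_y + 91.64 − 1.55·7.1 − 5 − 30 − 30 = 0 → C_y = -15.64 kip.
ΣF_x = 0: no horizontal applied forces, so C_x = 0.

C_x = 0, C_y = -15.64 kip, D_y = 91.64 kip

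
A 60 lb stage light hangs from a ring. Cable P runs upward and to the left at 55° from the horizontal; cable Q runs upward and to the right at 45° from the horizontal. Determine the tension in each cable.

T_P = 43.08 lb, T_Q = 34.95 lb

ΣF_x = 0: −T_P·cos55° + T_Q·cos45° = 0 → T_Q = 0.81116·T_P.
ΣF_y = 0: T_P·sin55° + T_Q·sin45° = 60.
Substitute: T_P·(0.819152 + 0.81116·0.707107) = 60 → T_P = 43.0809 ≈ 43.08 lb.
Then T_Q = 0.81116 × 43.0809 = 34.95 lb.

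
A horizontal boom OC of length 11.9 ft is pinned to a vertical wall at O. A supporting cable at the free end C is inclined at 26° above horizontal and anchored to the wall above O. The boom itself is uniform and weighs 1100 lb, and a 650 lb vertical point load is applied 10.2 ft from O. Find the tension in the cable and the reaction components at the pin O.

T = 2526 lb, O_x = 2270 lb, O_y = 642.9 lb

ΣM about O: T·sin26°·11.9 − 1100·5.95 − 650·10.2 = 0 → T = 13175/(11.9·0.438371) = 2525.58 ≈ 2526 lb.
ΣF_x = 0: O_x − T·cos26° = 0 → O_x = 2525.58 × 0.898794 = 2270 lb.
ΣF_y = 0: O_y + T·sin26° − 1100 − 650 = 0 → O_y = 1750 − 2525.58 × 0.438371 = 642.9 lb.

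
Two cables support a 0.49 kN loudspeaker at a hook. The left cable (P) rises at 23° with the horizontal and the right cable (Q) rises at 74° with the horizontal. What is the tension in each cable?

ΣF_x = 0: −T_P·cos23° + T_Q·cos74° = 0 → T_Q = 3.33955·T_P.
ΣF_y = 0: T_P·sin23° + T_Q·sin74° = 0.49.
Substitute: T_P·(0.390731 + 3.33955·0.961262) = 0.49 → T_P = 0.136077 ≈ 0.1361 kN.
Then T_Q = 3.33955 × 0.136077 = 0.4544 kN.

T_P = 0.1361 kN, T_Q = 0.4544 kN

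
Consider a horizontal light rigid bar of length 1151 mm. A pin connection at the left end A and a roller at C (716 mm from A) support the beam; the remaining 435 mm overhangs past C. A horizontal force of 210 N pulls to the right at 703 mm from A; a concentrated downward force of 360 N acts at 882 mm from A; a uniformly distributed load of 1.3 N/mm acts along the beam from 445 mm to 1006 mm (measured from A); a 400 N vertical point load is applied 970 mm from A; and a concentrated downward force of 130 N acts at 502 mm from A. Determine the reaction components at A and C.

A_x = -210.0 N, A_y = -196.2 N, C_y = 1815 N

Resultant of the distributed load: 1.3 × 561 = 729.3 N at 725.5 mm from A.
ΣM about A: C_y·716 − 360·882 − (1.3·561)·725.5 − 400·970 − 130·502 = 0 → C_y = 1299887.15/716 = 1815.48 ≈ 1815 N.
ΣF_y = 0: A_y + 1815.48 − 360 − 1.3·561 − 400 − 130 = 0 → A_y = -196.2 N.
ΣF_x = 0: A_x + 210 = 0 → A_x = -210.0 N.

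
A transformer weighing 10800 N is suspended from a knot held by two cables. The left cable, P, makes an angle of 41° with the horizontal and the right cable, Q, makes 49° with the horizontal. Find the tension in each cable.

ΣF_x = 0: −T_P·cos41° + T_Q·cos49° = 0 → T_Q = 1.15037·T_P.
ΣF_y = 0: T_P·sin41° + T_Q·sin49° = 10800.
Substitute: T_P·(0.656059 + 1.15037·0.75471) = 10800 → T_P = 7085.43 ≈ 7085 N.
Then T_Q = 1.15037 × 7085.43 = 8151 N.

T_P = 7085 N, T_Q = 8151 N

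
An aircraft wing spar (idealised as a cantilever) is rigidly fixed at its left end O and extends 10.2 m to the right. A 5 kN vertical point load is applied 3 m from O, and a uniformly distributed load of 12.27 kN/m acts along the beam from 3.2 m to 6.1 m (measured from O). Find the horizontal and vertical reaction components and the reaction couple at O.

O_x = 0, O_y = 40.58 kN, M_O = 180.5 kN·m

Resultant of the distributed load: 12.27 × 2.9 = 35.583 kN at 4.65 m from O.
ΣF_x = 0: O_x = 0.
ΣF_y = 0: O_y − 5 − 12.27·2.9 = 0 → O_y = 40.58 kN.
ΣM about O: M_O − 5·3 − (12.27·2.9)·4.65 = 0 → M_O = 180.5 kN·m.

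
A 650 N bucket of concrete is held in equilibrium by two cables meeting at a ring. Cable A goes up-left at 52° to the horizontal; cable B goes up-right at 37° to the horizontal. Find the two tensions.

T_A = 519.2 N, T_B = 400.2 N

ΣF_x = 0: −T_A·cos52° + T_B·cos37° = 0 → T_B = 0.770892·T_A.
ΣF_y = 0: T_A·sin52° + T_B·sin37° = 650.
Substitute: T_A·(0.788011 + 0.770892·0.601815) = 650 → T_A = 519.192 ≈ 519.2 N.
Then T_B = 0.770892 × 519.192 = 400.2 N.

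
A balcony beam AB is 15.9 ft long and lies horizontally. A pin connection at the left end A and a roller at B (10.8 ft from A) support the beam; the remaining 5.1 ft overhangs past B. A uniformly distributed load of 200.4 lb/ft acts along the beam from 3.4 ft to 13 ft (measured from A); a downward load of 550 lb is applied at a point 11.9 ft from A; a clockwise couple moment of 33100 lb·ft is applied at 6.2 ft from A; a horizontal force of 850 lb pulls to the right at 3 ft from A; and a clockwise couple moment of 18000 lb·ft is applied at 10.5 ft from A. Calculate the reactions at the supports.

Resultant of the distributed load: 200.4 × 9.6 = 1923.84 lb at 8.2 ft from A.
ΣM about A: B_y·10.8 − (200.4·9.6)·8.2 − 550·11.9 − 33100 − 18000 = 0 → B_y = 73420.488/10.8 = 6798.19 ≈ 6798 lb.
ΣF_y = 0: A_y + 6798.19 − 200.4·9.6 − 550 = 0 → A_y = -4324 lb.
ΣF_x = 0: A_x + 850 = 0 → A_x = -850.0 lb.

A_x = -850.0 lb, A_y = -4324 lb, B_y = 6798 lb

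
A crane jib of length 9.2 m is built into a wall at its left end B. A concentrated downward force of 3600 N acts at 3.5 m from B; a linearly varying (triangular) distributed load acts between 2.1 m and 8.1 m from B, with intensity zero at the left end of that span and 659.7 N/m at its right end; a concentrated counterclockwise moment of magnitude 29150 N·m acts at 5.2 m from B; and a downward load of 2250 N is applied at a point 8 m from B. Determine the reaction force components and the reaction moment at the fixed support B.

Resultant of the triangular load: ½ × 659.7 × 6 = 1979.1 N, acting at 6.1 m from B (one-third of the span from the peak).
ΣF_x = 0: B_x = 0.
ΣF_y = 0: B_y − 3600 − ½·659.7·6 − 2250 = 0 → B_y = 7829 N.
ΣM about B: M_B − 3600·3.5 − (½·659.7·6)·6.1 + 29150 − 2250·8 = 0 → M_B = 13520 N·m.

B_x = 0, B_y = 7829 N, M_B = 13520 N·m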